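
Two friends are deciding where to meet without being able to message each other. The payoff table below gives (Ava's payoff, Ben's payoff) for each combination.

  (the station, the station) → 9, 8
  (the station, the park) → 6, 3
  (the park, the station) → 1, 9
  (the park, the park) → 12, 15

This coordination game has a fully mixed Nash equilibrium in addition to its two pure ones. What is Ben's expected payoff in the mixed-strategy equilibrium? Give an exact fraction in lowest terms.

93/11

Ava mixes with probability p on the station, chosen so Ben is indifferent: 8p + 9(1−p) = 3p + 15(1−p) gives p = 6/11.
Ben's expected payoff is 8·6/11 + 9·5/11 = 93/11.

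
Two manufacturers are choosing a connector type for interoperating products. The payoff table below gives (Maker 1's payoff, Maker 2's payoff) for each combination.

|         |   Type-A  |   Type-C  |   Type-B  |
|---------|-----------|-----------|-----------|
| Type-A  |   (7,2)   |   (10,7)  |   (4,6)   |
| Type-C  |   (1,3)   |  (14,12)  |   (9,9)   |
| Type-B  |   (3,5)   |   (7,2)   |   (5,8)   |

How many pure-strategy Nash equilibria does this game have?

Both Type-C: Maker 1 gets 14 (best alternative 10); Maker 2 gets 12 (best alternative 9). Neither deviates — NE.
Both Type-A is not a NE: Maker 2 would switch to Type-C (7 > 2).
No other cell survives both best-response checks, so there is 1 pure NE.

1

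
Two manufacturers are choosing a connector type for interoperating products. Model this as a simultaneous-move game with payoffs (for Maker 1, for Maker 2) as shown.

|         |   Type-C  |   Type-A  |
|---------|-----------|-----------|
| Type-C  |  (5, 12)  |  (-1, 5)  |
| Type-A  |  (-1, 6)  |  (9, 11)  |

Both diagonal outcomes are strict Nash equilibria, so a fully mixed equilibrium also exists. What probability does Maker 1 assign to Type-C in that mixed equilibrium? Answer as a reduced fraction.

Maker 1's mix p on Type-C must make Maker 2 indifferent between Type-C and Type-A.
Maker 2's payoff from Type-C: 12p + 6(1−p). From Type-A: 5p + 11(1−p).
Set equal: 7p = 5(1−p) → p = 5/12.

5/12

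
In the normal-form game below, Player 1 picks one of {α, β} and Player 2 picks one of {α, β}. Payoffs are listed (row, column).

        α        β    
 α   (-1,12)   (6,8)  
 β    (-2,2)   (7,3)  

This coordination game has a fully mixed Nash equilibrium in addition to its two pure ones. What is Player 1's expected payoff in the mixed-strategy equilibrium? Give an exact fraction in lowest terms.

5/2

Player 2 mixes with probability q on α, chosen so Player 1 is indifferent: (-1)q + 6(1−q) = (-2)q + 7(1−q) gives q = 1/2.
Player 1's expected payoff (from either row, since indifferent) is (-1)·1/2 + 6·1/2 = 5/2.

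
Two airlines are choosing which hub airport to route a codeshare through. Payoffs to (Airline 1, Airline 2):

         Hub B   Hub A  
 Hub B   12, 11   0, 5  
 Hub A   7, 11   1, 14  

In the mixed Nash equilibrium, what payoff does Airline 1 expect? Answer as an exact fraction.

2

Airline 2 mixes with probability q on Hub B, chosen so Airline 1 is indifferent: 12q + 0(1−q) = 7q + 1(1−q) gives q = 1/6.
Airline 1's expected payoff (from either row, since indifferent) is 12·1/6 + 0·5/6 = 2.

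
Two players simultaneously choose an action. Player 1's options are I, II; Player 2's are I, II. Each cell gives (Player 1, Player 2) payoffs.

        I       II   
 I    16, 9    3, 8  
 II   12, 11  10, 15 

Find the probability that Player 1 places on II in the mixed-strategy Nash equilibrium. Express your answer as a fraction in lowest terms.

1/5

Player 1's mix p on I must make Player 2 indifferent between I and II.
Player 2's payoff from I: 9p + 11(1−p). From II: 8p + 15(1−p).
Set equal: 1p = 4(1−p) → p = 4/5.
Probability on II is 1 − 4/5 = 1/5.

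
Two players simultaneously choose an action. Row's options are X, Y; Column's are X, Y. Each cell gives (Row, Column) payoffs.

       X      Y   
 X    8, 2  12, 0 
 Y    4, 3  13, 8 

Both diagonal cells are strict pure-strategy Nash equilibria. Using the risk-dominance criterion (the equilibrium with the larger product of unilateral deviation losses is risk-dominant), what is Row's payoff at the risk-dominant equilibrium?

At both X: Row loses 8 − 4 = 4 by deviating; Column loses 2 − 0 = 2. Product = 4·2 = 8.
At both Y: Row loses 13 − 12 = 1 by deviating; Column loses 8 − 3 = 5. Product = 1·5 = 5.
8 > 5, so both X is risk-dominant. Row's payoff there is 8.

8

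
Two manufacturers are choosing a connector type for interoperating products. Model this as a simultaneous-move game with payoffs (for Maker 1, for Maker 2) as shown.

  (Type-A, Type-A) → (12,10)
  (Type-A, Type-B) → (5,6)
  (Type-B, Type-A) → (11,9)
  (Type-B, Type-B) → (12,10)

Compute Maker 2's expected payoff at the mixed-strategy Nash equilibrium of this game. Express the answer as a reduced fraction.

Maker 1 mixes with probability p on Type-A, chosen so Maker 2 is indifferent: 10p + 9(1−p) = 6p + 10(1−p) gives p = 1/5.
Maker 2's expected payoff is 10·1/5 + 9·4/5 = 46/5.

46/5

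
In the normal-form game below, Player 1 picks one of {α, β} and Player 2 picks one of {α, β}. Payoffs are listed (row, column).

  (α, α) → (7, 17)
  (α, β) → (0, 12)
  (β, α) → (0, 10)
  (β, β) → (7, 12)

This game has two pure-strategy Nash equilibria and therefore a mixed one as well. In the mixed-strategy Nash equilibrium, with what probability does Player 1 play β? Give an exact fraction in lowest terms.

5/7

Player 1's mix p on α must make Player 2 indifferent between α and β.
Player 2's payoff from α: 17p + 10(1−p). From β: 12p + 12(1−p).
Set equal: 5p = 2(1−p) → p = 2/7.
Probability on β is 1 − 2/7 = 5/7.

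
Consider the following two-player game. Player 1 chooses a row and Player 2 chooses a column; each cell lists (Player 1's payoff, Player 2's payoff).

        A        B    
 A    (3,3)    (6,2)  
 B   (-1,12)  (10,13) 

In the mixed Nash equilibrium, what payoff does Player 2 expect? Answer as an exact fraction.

15/2

Player 1 mixes with probability p on A, chosen so Player 2 is indifferent: 3p + 12(1−p) = 2p + 13(1−p) gives p = 1/2.
Player 2's expected payoff is 3·1/2 + 12·1/2 = 15/2.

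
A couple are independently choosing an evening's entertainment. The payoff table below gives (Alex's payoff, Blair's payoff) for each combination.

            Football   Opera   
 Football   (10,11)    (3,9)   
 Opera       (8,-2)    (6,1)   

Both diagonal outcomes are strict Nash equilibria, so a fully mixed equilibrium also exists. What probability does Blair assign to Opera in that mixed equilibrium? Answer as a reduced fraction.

Blair's mix q on Football must make Alex indifferent between Football and Opera.
Alex's payoff from Football: 10q + 3(1−q). From Opera: 8q + 6(1−q).
Set equal: 2q = 3(1−q) → q = 3/5.
Probability on Opera is 1 − 3/5 = 2/5.

2/5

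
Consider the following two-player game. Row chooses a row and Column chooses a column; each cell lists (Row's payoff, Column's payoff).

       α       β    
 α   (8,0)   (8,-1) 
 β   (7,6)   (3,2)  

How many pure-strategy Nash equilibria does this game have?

1

Both α: Row gets 8 (best alternative 7); Column gets 0 (best alternative -1). Neither deviates — NE.
Both β is not a NE: Row would switch to α (8 > 3).
No other cell survives both best-response checks, so there is 1 pure NE.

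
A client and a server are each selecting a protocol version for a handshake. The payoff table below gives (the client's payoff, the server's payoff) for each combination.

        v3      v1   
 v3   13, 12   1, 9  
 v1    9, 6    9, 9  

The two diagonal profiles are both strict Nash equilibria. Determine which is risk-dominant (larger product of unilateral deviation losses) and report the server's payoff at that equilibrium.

At both v3: the client loses 13 − 9 = 4 by deviating; the server loses 12 − 9 = 3. Product = 4·3 = 12.
At both v1: the client loses 9 − 1 = 8 by deviating; the server loses 9 − 6 = 3. Product = 8·3 = 24.
24 > 12, so both v1 is risk-dominant. The server's payoff there is 9.

9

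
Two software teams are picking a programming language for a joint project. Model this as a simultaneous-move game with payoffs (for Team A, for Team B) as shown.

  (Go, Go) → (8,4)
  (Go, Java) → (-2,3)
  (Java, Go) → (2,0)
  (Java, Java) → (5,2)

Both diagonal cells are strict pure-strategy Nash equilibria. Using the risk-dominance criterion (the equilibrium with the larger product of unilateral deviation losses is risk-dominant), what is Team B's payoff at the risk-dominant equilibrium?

2

At both Go: Team A loses 8 − 2 = 6 by deviating; Team B loses 4 − 3 = 1. Product = 6·1 = 6.
At both Java: Team A loses 5 − (-2) = 7 by deviating; Team B loses 2 − 0 = 2. Product = 7·2 = 14.
14 > 6, so both Java is risk-dominant. Team B's payoff there is 2.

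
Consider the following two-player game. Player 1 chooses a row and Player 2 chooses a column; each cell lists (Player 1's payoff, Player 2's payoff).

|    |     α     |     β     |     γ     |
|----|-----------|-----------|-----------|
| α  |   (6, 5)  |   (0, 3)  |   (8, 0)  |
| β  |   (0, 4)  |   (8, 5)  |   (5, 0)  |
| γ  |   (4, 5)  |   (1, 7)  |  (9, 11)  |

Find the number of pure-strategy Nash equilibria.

Both α: Player 1 gets 6 (best alternative 4); Player 2 gets 5 (best alternative 3). Neither deviates — NE.
Both β: Player 1 gets 8 (best alternative 1); Player 2 gets 5 (best alternative 4). Neither deviates — NE.
Both γ: Player 1 gets 9 (best alternative 8); Player 2 gets 11 (best alternative 7). Neither deviates — NE.
(α, β) is not a NE: Player 1 would switch to β (8 > 0).
No other cell survives both best-response checks, so there are 3 pure NE.

3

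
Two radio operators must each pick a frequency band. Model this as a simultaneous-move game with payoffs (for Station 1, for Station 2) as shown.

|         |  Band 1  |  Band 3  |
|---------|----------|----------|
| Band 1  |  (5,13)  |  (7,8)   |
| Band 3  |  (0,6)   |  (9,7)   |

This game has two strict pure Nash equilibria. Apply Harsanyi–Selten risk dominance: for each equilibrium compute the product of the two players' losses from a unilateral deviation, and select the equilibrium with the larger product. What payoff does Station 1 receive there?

5

At both Band 1: Station 1 loses 5 − 0 = 5 by deviating; Station 2 loses 13 − 8 = 5. Product = 5·5 = 25.
At both Band 3: Station 1 loses 9 − 7 = 2 by deviating; Station 2 loses 7 − 6 = 1. Product = 2·1 = 2.
25 > 2, so both Band 1 is risk-dominant. Station 1's payoff there is 5.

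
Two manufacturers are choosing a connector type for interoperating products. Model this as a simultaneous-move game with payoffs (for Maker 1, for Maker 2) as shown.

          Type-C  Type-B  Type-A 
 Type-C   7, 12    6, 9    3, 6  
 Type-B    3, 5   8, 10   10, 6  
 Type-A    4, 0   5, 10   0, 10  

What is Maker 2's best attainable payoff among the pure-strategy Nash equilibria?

12

Both Type-C is a pure NE (Maker 1: 7 ≥ 4; Maker 2: 12 ≥ 9). Maker 2 gets 12.
Both Type-B is a pure NE (Maker 1: 8 ≥ 6; Maker 2: 10 ≥ 6). Maker 2 gets 10.
Every other cell has a profitable deviation for at least one player. Highest of {12, 10} is 12.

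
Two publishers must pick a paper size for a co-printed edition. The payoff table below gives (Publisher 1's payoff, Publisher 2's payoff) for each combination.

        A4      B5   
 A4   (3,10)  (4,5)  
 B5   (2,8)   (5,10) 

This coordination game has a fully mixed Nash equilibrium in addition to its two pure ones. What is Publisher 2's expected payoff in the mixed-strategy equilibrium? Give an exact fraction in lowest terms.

Publisher 1 mixes with probability p on A4, chosen so Publisher 2 is indifferent: 10p + 8(1−p) = 5p + 10(1−p) gives p = 2/7.
Publisher 2's expected payoff is 10·2/7 + 8·5/7 = 60/7.

60/7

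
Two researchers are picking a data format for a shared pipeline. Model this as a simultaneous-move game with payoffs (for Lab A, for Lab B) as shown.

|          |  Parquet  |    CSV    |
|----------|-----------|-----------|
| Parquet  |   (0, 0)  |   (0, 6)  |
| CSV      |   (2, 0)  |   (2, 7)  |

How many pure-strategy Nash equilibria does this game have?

1

Both CSV: Lab A gets 2 (best alternative 0); Lab B gets 7 (best alternative 0). Neither deviates — NE.
Both Parquet is not a NE: Lab A would switch to CSV (2 > 0).
No other cell survives both best-response checks, so there is 1 pure NE.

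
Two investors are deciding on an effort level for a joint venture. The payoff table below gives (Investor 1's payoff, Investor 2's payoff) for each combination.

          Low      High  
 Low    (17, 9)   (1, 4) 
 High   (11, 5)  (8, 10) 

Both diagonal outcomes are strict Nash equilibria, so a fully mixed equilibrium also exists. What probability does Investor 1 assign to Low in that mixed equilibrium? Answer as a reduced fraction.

Investor 1's mix p on Low must make Investor 2 indifferent between Low and High.
Investor 2's payoff from Low: 9p + 5(1−p). From High: 4p + 10(1−p).
Set equal: 5p = 5(1−p) → p = 5/10 = 1/2.

1/2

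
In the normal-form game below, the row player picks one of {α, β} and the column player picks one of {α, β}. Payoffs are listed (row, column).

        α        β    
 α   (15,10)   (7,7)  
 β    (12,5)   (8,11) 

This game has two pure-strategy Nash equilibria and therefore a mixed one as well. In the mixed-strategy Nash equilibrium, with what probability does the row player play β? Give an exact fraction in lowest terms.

1/3

The row player's mix p on α must make the column player indifferent between α and β.
The column player's payoff from α: 10p + 5(1−p). From β: 7p + 11(1−p).
Set equal: 3p = 6(1−p) → p = 6/9 = 2/3.
Probability on β is 1 − 2/3 = 1/3.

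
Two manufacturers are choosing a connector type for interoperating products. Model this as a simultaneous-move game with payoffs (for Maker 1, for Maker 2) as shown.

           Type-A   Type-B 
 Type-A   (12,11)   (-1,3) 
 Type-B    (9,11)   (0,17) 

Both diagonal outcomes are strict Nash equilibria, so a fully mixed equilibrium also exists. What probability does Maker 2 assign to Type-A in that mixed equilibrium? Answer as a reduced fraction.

Maker 2's mix q on Type-A must make Maker 1 indifferent between Type-A and Type-B.
Maker 1's payoff from Type-A: 12q + (-1)(1−q). From Type-B: 9q + 0(1−q).
Set equal: 3q = 1(1−q) → q = 1/4.

1/4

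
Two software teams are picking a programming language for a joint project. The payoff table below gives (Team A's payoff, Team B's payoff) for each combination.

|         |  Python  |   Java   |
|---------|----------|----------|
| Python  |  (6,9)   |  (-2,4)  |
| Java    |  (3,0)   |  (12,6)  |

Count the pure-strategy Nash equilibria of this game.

Both Python: Team A gets 6 (best alternative 3); Team B gets 9 (best alternative 4). Neither deviates — NE.
Both Java: Team A gets 12 (best alternative -2); Team B gets 6 (best alternative 0). Neither deviates — NE.
(Java, Python) is not a NE: Team A would switch to Python (6 > 3).
No other cell survives both best-response checks, so there are 2 pure NE.

2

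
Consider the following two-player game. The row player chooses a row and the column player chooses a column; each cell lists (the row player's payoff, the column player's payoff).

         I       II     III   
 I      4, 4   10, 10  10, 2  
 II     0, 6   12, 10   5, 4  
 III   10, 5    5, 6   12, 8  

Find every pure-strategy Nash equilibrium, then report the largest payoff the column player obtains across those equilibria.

10

Both II is a pure NE (the row player: 12 ≥ 10; the column player: 10 ≥ 6). The column player gets 10.
Both III is a pure NE (the row player: 12 ≥ 10; the column player: 8 ≥ 6). The column player gets 8.
Every other cell has a profitable deviation for at least one player. Highest of {10, 8} is 10.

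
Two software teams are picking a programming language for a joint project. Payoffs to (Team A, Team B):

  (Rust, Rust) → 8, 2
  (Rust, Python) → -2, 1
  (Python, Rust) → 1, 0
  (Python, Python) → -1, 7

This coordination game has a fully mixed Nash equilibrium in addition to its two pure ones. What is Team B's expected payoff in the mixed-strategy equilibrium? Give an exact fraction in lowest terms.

7/4

Team A mixes with probability p on Rust, chosen so Team B is indifferent: 2p + 0(1−p) = 1p + 7(1−p) gives p = 7/8.
Team B's expected payoff is 2·7/8 + 0·1/8 = 7/4.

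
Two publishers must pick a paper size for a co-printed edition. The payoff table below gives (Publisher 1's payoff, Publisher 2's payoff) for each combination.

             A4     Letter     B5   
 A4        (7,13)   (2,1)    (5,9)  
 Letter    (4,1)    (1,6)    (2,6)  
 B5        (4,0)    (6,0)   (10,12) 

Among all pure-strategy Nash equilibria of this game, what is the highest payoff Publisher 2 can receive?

13

Both A4 is a pure NE (Publisher 1: 7 ≥ 4; Publisher 2: 13 ≥ 9). Publisher 2 gets 13.
Both B5 is a pure NE (Publisher 1: 10 ≥ 5; Publisher 2: 12 ≥ 0). Publisher 2 gets 12.
Every other cell has a profitable deviation for at least one player. Highest of {13, 12} is 13.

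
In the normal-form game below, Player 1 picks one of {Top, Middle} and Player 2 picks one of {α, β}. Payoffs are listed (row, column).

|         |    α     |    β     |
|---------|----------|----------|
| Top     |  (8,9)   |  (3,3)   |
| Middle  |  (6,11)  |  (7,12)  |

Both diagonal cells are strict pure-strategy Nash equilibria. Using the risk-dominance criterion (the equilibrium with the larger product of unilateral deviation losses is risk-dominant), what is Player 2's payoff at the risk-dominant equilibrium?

At (Top, α): Player 1 loses 8 − 6 = 2 by deviating; Player 2 loses 9 − 3 = 6. Product = 2·6 = 12.
At (Middle, β): Player 1 loses 7 − 3 = 4 by deviating; Player 2 loses 12 − 11 = 1. Product = 4·1 = 4.
12 > 4, so (Top, α) is risk-dominant. Player 2's payoff there is 9.

9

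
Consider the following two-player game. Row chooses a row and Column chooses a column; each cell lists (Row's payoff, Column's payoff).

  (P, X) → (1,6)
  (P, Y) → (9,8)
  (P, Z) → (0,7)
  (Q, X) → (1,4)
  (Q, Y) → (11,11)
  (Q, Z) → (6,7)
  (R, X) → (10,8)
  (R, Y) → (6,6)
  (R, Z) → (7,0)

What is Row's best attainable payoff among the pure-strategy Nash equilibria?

(Q, Y) is a pure NE (Row: 11 ≥ 9; Column: 11 ≥ 7). Row gets 11.
(R, X) is a pure NE (Row: 10 ≥ 1; Column: 8 ≥ 6). Row gets 10.
Every other cell has a profitable deviation for at least one player. Highest of {11, 10} is 11.

11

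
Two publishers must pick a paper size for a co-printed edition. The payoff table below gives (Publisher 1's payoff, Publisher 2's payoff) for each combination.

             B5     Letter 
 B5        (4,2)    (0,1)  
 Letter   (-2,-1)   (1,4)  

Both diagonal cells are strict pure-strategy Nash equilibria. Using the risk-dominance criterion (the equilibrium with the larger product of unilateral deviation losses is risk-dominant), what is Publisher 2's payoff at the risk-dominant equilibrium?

At both B5: Publisher 1 loses 4 − (-2) = 6 by deviating; Publisher 2 loses 2 − 1 = 1. Product = 6·1 = 6.
At both Letter: Publisher 1 loses 1 − 0 = 1 by deviating; Publisher 2 loses 4 − (-1) = 5. Product = 1·5 = 5.
6 > 5, so both B5 is risk-dominant. Publisher 2's payoff there is 2.

2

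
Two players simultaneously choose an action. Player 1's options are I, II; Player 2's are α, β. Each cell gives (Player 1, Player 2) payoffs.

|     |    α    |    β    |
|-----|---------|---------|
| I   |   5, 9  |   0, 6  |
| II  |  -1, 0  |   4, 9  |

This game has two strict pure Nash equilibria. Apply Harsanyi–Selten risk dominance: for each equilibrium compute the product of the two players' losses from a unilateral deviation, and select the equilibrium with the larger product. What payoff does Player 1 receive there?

At (I, α): Player 1 loses 5 − (-1) = 6 by deviating; Player 2 loses 9 − 6 = 3. Product = 6·3 = 18.
At (II, β): Player 1 loses 4 − 0 = 4 by deviating; Player 2 loses 9 − 0 = 9. Product = 4·9 = 36.
36 > 18, so (II, β) is risk-dominant. Player 1's payoff there is 4.

4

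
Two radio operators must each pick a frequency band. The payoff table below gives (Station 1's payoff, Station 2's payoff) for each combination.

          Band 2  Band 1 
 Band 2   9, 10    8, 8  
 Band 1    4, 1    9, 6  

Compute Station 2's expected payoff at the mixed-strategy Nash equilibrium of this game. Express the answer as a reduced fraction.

52/7

Station 1 mixes with probability p on Band 2, chosen so Station 2 is indifferent: 10p + 1(1−p) = 8p + 6(1−p) gives p = 5/7.
Station 2's expected payoff is 10·5/7 + 1·2/7 = 52/7.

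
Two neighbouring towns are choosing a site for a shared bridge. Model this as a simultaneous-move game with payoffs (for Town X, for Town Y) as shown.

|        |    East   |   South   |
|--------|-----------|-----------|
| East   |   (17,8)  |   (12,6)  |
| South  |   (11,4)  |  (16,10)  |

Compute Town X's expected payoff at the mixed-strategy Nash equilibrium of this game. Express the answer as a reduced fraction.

14

Town Y mixes with probability q on East, chosen so Town X is indifferent: 17q + 12(1−q) = 11q + 16(1−q) gives q = 2/5.
Town X's expected payoff (from either row, since indifferent) is 17·2/5 + 12·3/5 = 14.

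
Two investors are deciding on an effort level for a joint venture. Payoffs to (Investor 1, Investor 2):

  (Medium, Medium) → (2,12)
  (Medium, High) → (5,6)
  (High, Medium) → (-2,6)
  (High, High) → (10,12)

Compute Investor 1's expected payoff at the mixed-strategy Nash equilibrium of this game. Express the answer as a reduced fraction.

Investor 2 mixes with probability q on Medium, chosen so Investor 1 is indifferent: 2q + 5(1−q) = (-2)q + 10(1−q) gives q = 5/9.
Investor 1's expected payoff (from either row, since indifferent) is 2·5/9 + 5·4/9 = 10/3.

10/3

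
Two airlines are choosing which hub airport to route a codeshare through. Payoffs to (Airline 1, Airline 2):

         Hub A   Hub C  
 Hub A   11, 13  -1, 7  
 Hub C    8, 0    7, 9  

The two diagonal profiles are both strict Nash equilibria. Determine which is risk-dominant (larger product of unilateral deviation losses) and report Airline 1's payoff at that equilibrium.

At both Hub A: Airline 1 loses 11 − 8 = 3 by deviating; Airline 2 loses 13 − 7 = 6. Product = 3·6 = 18.
At both Hub C: Airline 1 loses 7 − (-1) = 8 by deviating; Airline 2 loses 9 − 0 = 9. Product = 8·9 = 72.
72 > 18, so both Hub C is risk-dominant. Airline 1's payoff there is 7.

7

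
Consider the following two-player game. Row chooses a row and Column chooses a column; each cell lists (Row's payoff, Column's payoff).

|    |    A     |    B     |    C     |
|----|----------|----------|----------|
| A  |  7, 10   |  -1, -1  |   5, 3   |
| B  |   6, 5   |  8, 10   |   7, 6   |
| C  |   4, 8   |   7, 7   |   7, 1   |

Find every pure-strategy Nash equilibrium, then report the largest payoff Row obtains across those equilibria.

8

Both A is a pure NE (Row: 7 ≥ 6; Column: 10 ≥ 3). Row gets 7.
Both B is a pure NE (Row: 8 ≥ 7; Column: 10 ≥ 6). Row gets 8.
Every other cell has a profitable deviation for at least one player. Highest of {7, 8} is 8.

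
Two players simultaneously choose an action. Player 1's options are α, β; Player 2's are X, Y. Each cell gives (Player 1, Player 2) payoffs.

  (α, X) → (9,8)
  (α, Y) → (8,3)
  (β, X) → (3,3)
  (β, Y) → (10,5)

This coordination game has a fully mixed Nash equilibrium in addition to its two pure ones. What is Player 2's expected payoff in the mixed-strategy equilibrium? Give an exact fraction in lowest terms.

31/7

Player 1 mixes with probability p on α, chosen so Player 2 is indifferent: 8p + 3(1−p) = 3p + 5(1−p) gives p = 2/7.
Player 2's expected payoff is 8·2/7 + 3·5/7 = 31/7.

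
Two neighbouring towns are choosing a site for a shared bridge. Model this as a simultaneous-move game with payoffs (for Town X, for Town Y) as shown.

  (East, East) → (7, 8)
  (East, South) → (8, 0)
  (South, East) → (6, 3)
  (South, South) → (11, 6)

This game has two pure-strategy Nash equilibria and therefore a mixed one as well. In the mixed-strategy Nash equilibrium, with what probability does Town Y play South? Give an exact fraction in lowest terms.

Town Y's mix q on East must make Town X indifferent between East and South.
Town X's payoff from East: 7q + 8(1−q). From South: 6q + 11(1−q).
Set equal: 1q = 3(1−q) → q = 3/4.
Probability on South is 1 − 3/4 = 1/4.

1/4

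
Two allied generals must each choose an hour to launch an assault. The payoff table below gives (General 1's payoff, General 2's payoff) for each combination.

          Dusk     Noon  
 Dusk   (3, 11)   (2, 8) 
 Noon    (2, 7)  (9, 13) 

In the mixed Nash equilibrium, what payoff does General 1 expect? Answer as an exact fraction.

General 2 mixes with probability q on Dusk, chosen so General 1 is indifferent: 3q + 2(1−q) = 2q + 9(1−q) gives q = 7/8.
General 1's expected payoff (from either row, since indifferent) is 3·7/8 + 2·1/8 = 23/8.

23/8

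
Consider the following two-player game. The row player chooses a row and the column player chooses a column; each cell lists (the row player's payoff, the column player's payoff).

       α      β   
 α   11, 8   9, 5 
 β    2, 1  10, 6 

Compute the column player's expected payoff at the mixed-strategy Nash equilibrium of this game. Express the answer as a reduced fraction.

43/8

The row player mixes with probability p on α, chosen so the column player is indifferent: 8p + 1(1−p) = 5p + 6(1−p) gives p = 5/8.
The column player's expected payoff is 8·5/8 + 1·3/8 = 43/8.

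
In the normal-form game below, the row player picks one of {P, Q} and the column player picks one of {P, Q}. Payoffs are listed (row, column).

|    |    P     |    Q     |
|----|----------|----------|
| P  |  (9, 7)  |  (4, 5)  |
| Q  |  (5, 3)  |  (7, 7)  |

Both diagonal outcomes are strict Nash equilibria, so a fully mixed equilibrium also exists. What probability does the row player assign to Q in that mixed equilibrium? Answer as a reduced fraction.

1/3

The row player's mix p on P must make the column player indifferent between P and Q.
The column player's payoff from P: 7p + 3(1−p). From Q: 5p + 7(1−p).
Set equal: 2p = 4(1−p) → p = 4/6 = 2/3.
Probability on Q is 1 − 2/3 = 1/3.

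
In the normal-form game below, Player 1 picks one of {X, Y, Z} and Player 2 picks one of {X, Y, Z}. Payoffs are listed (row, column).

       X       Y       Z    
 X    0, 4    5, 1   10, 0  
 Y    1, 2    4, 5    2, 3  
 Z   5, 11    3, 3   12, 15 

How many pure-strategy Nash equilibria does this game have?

Both Z: Player 1 gets 12 (best alternative 10); Player 2 gets 15 (best alternative 11). Neither deviates — NE.
Both Y is not a NE: Player 1 would switch to X (5 > 4).
No other cell survives both best-response checks, so there is 1 pure NE.

1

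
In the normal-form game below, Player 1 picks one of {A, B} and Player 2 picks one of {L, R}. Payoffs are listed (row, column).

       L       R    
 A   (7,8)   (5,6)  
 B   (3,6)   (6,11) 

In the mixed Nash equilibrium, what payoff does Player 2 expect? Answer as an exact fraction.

Player 1 mixes with probability p on A, chosen so Player 2 is indifferent: 8p + 6(1−p) = 6p + 11(1−p) gives p = 5/7.
Player 2's expected payoff is 8·5/7 + 6·2/7 = 52/7.

52/7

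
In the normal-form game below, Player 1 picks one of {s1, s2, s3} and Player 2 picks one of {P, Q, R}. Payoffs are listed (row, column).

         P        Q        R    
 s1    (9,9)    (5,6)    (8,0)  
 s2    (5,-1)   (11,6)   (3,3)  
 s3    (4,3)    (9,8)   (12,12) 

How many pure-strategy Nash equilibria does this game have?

3

(s1, P): Player 1 gets 9 (best alternative 5); Player 2 gets 9 (best alternative 6). Neither deviates — NE.
(s2, Q): Player 1 gets 11 (best alternative 9); Player 2 gets 6 (best alternative 3). Neither deviates — NE.
(s3, R): Player 1 gets 12 (best alternative 8); Player 2 gets 12 (best alternative 8). Neither deviates — NE.
(s1, R) is not a NE: Player 1 would switch to s3 (12 > 8).
No other cell survives both best-response checks, so there are 3 pure NE.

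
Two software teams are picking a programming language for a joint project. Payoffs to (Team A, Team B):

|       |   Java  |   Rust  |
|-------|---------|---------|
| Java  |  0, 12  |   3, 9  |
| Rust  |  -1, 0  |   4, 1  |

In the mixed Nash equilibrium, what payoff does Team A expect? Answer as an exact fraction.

Team B mixes with probability q on Java, chosen so Team A is indifferent: 0q + 3(1−q) = (-1)q + 4(1−q) gives q = 1/2.
Team A's expected payoff (from either row, since indifferent) is 0·1/2 + 3·1/2 = 3/2.

3/2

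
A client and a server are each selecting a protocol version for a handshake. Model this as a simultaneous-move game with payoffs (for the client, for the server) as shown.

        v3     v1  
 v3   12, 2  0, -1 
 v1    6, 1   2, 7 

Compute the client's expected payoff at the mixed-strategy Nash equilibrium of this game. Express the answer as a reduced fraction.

3

The server mixes with probability q on v3, chosen so the client is indifferent: 12q + 0(1−q) = 6q + 2(1−q) gives q = 1/4.
The client's expected payoff (from either row, since indifferent) is 12·1/4 + 0·3/4 = 3.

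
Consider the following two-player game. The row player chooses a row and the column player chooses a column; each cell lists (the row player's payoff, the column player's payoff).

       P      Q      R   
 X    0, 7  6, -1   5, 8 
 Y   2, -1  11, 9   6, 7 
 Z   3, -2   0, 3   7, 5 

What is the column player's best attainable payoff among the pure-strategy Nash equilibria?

(Y, Q) is a pure NE (the row player: 11 ≥ 6; the column player: 9 ≥ 7). The column player gets 9.
(Z, R) is a pure NE (the row player: 7 ≥ 6; the column player: 5 ≥ 3). The column player gets 5.
Every other cell has a profitable deviation for at least one player. Highest of {9, 5} is 9.

9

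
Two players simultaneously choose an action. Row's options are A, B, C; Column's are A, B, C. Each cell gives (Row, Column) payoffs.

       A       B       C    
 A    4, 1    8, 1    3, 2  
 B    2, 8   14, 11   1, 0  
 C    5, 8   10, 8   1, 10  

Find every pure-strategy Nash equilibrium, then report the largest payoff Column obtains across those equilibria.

11

(A, C) is a pure NE (Row: 3 ≥ 1; Column: 2 ≥ 1). Column gets 2.
Both B is a pure NE (Row: 14 ≥ 10; Column: 11 ≥ 8). Column gets 11.
Every other cell has a profitable deviation for at least one player. Highest of {2, 11} is 11.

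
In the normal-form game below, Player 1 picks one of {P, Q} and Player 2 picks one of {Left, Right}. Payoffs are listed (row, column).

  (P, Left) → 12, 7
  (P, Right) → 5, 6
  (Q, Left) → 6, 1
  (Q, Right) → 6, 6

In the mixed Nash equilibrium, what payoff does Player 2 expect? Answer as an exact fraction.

6

Player 1 mixes with probability p on P, chosen so Player 2 is indifferent: 7p + 1(1−p) = 6p + 6(1−p) gives p = 5/6.
Player 2's expected payoff is 7·5/6 + 1·1/6 = 6.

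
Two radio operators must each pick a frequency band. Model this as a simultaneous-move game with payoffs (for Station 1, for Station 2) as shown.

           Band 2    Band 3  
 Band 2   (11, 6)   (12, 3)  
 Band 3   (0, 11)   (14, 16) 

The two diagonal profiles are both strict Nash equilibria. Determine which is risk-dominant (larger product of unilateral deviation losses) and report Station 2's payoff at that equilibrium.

At both Band 2: Station 1 loses 11 − 0 = 11 by deviating; Station 2 loses 6 − 3 = 3. Product = 11·3 = 33.
At both Band 3: Station 1 loses 14 − 12 = 2 by deviating; Station 2 loses 16 − 11 = 5. Product = 2·5 = 10.
33 > 10, so both Band 2 is risk-dominant. Station 2's payoff there is 6.

6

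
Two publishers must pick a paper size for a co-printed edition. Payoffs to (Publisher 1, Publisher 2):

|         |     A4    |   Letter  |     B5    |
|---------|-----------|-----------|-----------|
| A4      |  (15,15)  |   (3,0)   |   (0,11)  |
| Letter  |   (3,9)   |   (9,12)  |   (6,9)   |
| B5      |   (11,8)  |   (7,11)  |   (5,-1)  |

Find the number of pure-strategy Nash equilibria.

2

Both A4: Publisher 1 gets 15 (best alternative 11); Publisher 2 gets 15 (best alternative 11). Neither deviates — NE.
Both Letter: Publisher 1 gets 9 (best alternative 7); Publisher 2 gets 12 (best alternative 9). Neither deviates — NE.
Both B5 is not a NE: Publisher 1 would switch to Letter (6 > 5).
No other cell survives both best-response checks, so there are 2 pure NE.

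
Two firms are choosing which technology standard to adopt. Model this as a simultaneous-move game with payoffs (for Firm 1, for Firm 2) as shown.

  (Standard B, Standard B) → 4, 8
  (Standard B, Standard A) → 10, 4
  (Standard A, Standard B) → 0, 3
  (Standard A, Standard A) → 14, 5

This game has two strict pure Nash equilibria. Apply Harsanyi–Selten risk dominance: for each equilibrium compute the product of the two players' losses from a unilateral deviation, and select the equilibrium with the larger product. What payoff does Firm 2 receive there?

At both Standard B: Firm 1 loses 4 − 0 = 4 by deviating; Firm 2 loses 8 − 4 = 4. Product = 4·4 = 16.
At both Standard A: Firm 1 loses 14 − 10 = 4 by deviating; Firm 2 loses 5 − 3 = 2. Product = 4·2 = 8.
16 > 8, so both Standard B is risk-dominant. Firm 2's payoff there is 8.

8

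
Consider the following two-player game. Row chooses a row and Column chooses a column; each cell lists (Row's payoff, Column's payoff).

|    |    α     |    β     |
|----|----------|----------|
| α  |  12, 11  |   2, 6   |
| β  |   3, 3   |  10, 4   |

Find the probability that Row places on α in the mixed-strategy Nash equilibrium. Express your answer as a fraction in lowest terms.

Row's mix p on α must make Column indifferent between α and β.
Column's payoff from α: 11p + 3(1−p). From β: 6p + 4(1−p).
Set equal: 5p = 1(1−p) → p = 1/6.

1/6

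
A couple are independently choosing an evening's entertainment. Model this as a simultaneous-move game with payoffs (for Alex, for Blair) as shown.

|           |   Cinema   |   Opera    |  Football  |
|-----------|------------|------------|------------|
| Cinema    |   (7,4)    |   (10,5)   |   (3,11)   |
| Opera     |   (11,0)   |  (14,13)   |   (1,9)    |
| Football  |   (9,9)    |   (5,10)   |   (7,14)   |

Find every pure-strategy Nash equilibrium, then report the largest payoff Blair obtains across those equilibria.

14

Both Opera is a pure NE (Alex: 14 ≥ 10; Blair: 13 ≥ 9). Blair gets 13.
Both Football is a pure NE (Alex: 7 ≥ 3; Blair: 14 ≥ 10). Blair gets 14.
Every other cell has a profitable deviation for at least one player. Highest of {13, 14} is 14.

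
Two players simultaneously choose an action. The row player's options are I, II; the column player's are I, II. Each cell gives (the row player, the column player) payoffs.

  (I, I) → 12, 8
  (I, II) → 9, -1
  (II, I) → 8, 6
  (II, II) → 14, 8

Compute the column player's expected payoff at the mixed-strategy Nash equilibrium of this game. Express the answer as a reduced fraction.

The row player mixes with probability p on I, chosen so the column player is indifferent: 8p + 6(1−p) = (-1)p + 8(1−p) gives p = 2/11.
The column player's expected payoff is 8·2/11 + 6·9/11 = 70/11.

70/11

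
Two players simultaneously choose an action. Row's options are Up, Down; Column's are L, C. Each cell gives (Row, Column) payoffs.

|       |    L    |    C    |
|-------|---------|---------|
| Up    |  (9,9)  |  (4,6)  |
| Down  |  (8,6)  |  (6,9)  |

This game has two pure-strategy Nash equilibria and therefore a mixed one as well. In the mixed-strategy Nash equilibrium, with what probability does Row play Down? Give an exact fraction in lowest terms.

1/2

Row's mix p on Up must make Column indifferent between L and C.
Column's payoff from L: 9p + 6(1−p). From C: 6p + 9(1−p).
Set equal: 3p = 3(1−p) → p = 3/6 = 1/2.
Probability on Down is 1 − 1/2 = 1/2.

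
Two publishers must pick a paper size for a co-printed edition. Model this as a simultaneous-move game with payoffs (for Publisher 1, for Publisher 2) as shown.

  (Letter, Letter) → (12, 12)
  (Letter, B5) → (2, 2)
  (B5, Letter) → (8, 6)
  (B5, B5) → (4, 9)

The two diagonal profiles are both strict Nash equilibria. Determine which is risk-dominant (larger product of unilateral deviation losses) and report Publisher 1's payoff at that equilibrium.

At both Letter: Publisher 1 loses 12 − 8 = 4 by deviating; Publisher 2 loses 12 − 2 = 10. Product = 4·10 = 40.
At both B5: Publisher 1 loses 4 − 2 = 2 by deviating; Publisher 2 loses 9 − 6 = 3. Product = 2·3 = 6.
40 > 6, so both Letter is risk-dominant. Publisher 1's payoff there is 12.

12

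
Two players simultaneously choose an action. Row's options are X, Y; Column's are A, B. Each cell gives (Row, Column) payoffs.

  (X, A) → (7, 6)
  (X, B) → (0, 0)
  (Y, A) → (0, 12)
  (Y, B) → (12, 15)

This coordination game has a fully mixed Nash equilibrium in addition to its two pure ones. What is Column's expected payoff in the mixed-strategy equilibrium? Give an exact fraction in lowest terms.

10

Row mixes with probability p on X, chosen so Column is indifferent: 6p + 12(1−p) = 0p + 15(1−p) gives p = 1/3.
Column's expected payoff is 6·1/3 + 12·2/3 = 10.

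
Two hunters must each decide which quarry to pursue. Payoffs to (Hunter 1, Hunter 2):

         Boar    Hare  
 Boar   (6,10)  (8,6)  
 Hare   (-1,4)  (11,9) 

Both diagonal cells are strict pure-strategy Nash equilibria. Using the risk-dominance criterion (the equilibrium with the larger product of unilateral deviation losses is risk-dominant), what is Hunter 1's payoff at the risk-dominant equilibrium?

6

At both Boar: Hunter 1 loses 6 − (-1) = 7 by deviating; Hunter 2 loses 10 − 6 = 4. Product = 7·4 = 28.
At both Hare: Hunter 1 loses 11 − 8 = 3 by deviating; Hunter 2 loses 9 − 4 = 5. Product = 3·5 = 15.
28 > 15, so both Boar is risk-dominant. Hunter 1's payoff there is 6.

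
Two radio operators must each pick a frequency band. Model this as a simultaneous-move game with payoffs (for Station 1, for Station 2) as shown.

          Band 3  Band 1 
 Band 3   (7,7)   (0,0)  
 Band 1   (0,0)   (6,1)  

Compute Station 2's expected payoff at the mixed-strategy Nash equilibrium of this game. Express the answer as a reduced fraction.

7/8

Station 1 mixes with probability p on Band 3, chosen so Station 2 is indifferent: 7p + 0(1−p) = 0p + 1(1−p) gives p = 1/8.
Station 2's expected payoff is 7·1/8 + 0·7/8 = 7/8.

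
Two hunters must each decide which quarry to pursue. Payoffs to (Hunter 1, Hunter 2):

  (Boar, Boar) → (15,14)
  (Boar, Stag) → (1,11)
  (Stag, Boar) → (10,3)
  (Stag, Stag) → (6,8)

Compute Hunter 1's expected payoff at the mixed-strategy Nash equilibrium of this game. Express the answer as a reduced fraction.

8

Hunter 2 mixes with probability q on Boar, chosen so Hunter 1 is indifferent: 15q + 1(1−q) = 10q + 6(1−q) gives q = 1/2.
Hunter 1's expected payoff (from either row, since indifferent) is 15·1/2 + 1·1/2 = 8.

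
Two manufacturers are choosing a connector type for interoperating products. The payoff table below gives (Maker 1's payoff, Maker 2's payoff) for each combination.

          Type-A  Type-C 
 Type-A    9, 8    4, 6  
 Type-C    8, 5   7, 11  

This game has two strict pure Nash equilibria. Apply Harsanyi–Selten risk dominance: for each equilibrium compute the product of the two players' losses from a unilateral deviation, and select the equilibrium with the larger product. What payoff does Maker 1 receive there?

At both Type-A: Maker 1 loses 9 − 8 = 1 by deviating; Maker 2 loses 8 − 6 = 2. Product = 1·2 = 2.
At both Type-C: Maker 1 loses 7 − 4 = 3 by deviating; Maker 2 loses 11 − 5 = 6. Product = 3·6 = 18.
18 > 2, so both Type-C is risk-dominant. Maker 1's payoff there is 7.

7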